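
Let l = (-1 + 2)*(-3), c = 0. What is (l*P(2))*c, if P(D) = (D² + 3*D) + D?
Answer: 0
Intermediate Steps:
P(D) = D² + 4*D
l = -3 (l = 1*(-3) = -3)
(l*P(2))*c = -6*(4 + 2)*0 = -6*6*0 = -3*12*0 = -36*0 = 0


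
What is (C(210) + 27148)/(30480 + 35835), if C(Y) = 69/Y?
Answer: 633461/1547350 ≈ 0.40938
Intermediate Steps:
(C(210) + 27148)/(30480 + 35835) = (69/210 + 27148)/(30480 + 35835) = (69*(1/210) + 27148)/66315 = (23/70 + 27148)*(1/66315) = (1900383/70)*(1/66315) = 633461/1547350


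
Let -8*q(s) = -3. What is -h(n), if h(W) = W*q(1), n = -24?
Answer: 9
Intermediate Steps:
q(s) = 3/8 (q(s) = -⅛*(-3) = 3/8)
h(W) = 3*W/8 (h(W) = W*(3/8) = 3*W/8)
-h(n) = -3*(-24)/8 = -1*(-9) = 9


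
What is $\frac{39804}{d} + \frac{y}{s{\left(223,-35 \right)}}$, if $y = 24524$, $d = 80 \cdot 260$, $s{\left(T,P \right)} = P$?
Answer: $- \frac{25435303}{36400} \approx -698.77$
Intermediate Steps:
$d = 20800$
$\frac{39804}{d} + \frac{y}{s{\left(223,-35 \right)}} = \frac{39804}{20800} + \frac{24524}{-35} = 39804 \cdot \frac{1}{20800} + 24524 \left(- \frac{1}{35}\right) = \frac{9951}{5200} - \frac{24524}{35} = - \frac{25435303}{36400}$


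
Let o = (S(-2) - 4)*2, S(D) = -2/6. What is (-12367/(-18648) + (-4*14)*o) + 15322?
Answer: 294787519/18648 ≈ 15808.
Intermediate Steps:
S(D) = -⅓ (S(D) = -2*⅙ = -⅓)
o = -26/3 (o = (-⅓ - 4)*2 = -13/3*2 = -26/3 ≈ -8.6667)
(-12367/(-18648) + (-4*14)*o) + 15322 = (-12367/(-18648) - 4*14*(-26/3)) + 15322 = (-12367*(-1/18648) - 56*(-26/3)) + 15322 = (12367/18648 + 1456/3) + 15322 = 9062863/18648 + 15322 = 294787519/18648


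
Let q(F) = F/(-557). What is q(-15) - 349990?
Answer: -194944415/557 ≈ -3.4999e+5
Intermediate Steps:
q(F) = -F/557 (q(F) = F*(-1/557) = -F/557)
q(-15) - 349990 = -1/557*(-15) - 349990 = 15/557 - 349990 = -194944415/557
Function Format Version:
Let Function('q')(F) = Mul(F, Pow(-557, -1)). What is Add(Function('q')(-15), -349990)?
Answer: Rational(-194944415, 557) ≈ -3.4999e+5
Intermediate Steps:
Function('q')(F) = Mul(Rational(-1, 557), F) (Function('q')(F) = Mul(F, Rational(-1, 557)) = Mul(Rational(-1, 557), F))
Add(Function('q')(-15), -349990) = Add(Mul(Rational(-1, 557), -15), -349990) = Add(Rational(15, 557), -349990) = Rational(-194944415, 557)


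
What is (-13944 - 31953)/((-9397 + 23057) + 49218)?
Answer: -45897/62878 ≈ -0.72994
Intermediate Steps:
(-13944 - 31953)/((-9397 + 23057) + 49218) = -45897/(13660 + 49218) = -45897/62878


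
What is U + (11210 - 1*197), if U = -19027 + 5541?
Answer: -2473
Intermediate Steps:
U = -13486
U + (11210 - 1*197) = -13486 + (11210 - 1*197) = -13486 + (11210 - 197) = -13486 + 11013 = -2473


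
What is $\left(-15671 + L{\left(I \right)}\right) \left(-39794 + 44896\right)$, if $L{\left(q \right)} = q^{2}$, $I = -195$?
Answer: $114050108$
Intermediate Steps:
$\left(-15671 + L{\left(I \right)}\right) \left(-39794 + 44896\right) = \left(-15671 + \left(-195\right)^{2}\right) \left(-39794 + 44896\right) = \left(-15671 + 38025\right) 5102 = 22354 \cdot 5102 = 114050108$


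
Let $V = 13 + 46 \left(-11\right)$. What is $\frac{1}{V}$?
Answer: $- \frac{1}{493} \approx -0.0020284$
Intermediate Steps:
$V = -493$ ($V = 13 - 506 = -493$)
$\frac{1}{V} = \frac{1}{-493} = - \frac{1}{493}$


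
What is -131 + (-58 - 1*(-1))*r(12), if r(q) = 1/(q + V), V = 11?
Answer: -3070/23 ≈ -133.48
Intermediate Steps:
r(q) = 1/(11 + q) (r(q) = 1/(q + 11) = 1/(11 + q))
-131 + (-58 - 1*(-1))*r(12) = -131 + (-58 - 1*(-1))/(11 + 12) = -131 + (-58 + 1)/23 = -131 - 57*1/23 = -131 - 57/23 = -3070/23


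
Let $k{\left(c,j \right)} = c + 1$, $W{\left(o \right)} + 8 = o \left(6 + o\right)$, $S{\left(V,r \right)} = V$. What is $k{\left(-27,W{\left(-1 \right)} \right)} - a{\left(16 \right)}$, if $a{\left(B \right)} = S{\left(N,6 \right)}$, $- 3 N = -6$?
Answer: $-28$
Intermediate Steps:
$N = 2$ ($N = \left(- \frac{1}{3}\right) \left(-6\right) = 2$)
$a{\left(B \right)} = 2$
$W{\left(o \right)} = -8 + o \left(6 + o\right)$
$k{\left(c,j \right)} = 1 + c$
$k{\left(-27,W{\left(-1 \right)} \right)} - a{\left(16 \right)} = \left(1 - 27\right) - 2 = -26 - 2 = -28$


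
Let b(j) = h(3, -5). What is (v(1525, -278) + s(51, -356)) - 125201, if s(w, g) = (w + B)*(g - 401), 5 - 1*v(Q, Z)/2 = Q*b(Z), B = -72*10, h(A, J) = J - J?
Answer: 381242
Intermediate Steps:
h(A, J) = 0
b(j) = 0
B = -720
v(Q, Z) = 10 (v(Q, Z) = 10 - 2*Q*0 = 10 - 2*0 = 10 + 0 = 10)
s(w, g) = (-720 + w)*(-401 + g) (s(w, g) = (w - 720)*(g - 401) = (-720 + w)*(-401 + g))
(v(1525, -278) + s(51, -356)) - 125201 = (10 + (288720 - 720*(-356) - 401*51 - 356*51)) - 125201 = (10 + (288720 + 256320 - 20451 - 18156)) - 125201 = (10 + 506433) - 125201 = 506443 - 125201 = 381242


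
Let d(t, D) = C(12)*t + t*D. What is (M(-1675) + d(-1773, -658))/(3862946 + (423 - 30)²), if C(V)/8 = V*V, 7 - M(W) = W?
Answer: -174836/803479 ≈ -0.21760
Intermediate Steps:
M(W) = 7 - W
C(V) = 8*V² (C(V) = 8*(V*V) = 8*V²)
d(t, D) = 1152*t + D*t (d(t, D) = (8*12²)*t + t*D = (8*144)*t + D*t = 1152*t + D*t)
(M(-1675) + d(-1773, -658))/(3862946 + (423 - 30)²) = ((7 - 1*(-1675)) - 1773*(1152 - 658))/(3862946 + (423 - 30)²) = ((7 + 1675) - 1773*494)/(3862946 + 393²) = (1682 - 875862)/(3862946 + 154449) = -874180/4017395 = -874180*1/4017395 = -174836/803479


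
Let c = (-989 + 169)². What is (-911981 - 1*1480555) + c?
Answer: -1720136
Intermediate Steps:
c = 672400 (c = (-820)² = 672400)
(-911981 - 1*1480555) + c = (-911981 - 1*1480555) + 672400 = (-911981 - 1480555) + 672400 = -2392536 + 672400 = -1720136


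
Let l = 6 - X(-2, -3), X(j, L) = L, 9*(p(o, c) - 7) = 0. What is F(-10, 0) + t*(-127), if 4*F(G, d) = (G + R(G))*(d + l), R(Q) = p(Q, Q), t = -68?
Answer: 34517/4 ≈ 8629.3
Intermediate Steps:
p(o, c) = 7 (p(o, c) = 7 + (1/9)*0 = 7 + 0 = 7)
l = 9 (l = 6 - 1*(-3) = 6 + 3 = 9)
R(Q) = 7
F(G, d) = (7 + G)*(9 + d)/4 (F(G, d) = ((G + 7)*(d + 9))/4 = ((7 + G)*(9 + d))/4 = (7 + G)*(9 + d)/4)
F(-10, 0) + t*(-127) = (63/4 + (7/4)*0 + (9/4)*(-10) + (1/4)*(-10)*0) - 68*(-127) = (63/4 + 0 - 45/2 + 0) + 8636 = -27/4 + 8636 = 34517/4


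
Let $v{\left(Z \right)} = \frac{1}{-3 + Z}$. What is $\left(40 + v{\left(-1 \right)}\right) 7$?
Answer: $\frac{1113}{4} \approx 278.25$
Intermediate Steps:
$\left(40 + v{\left(-1 \right)}\right) 7 = \left(40 + \frac{1}{-3 - 1}\right) 7 = \left(40 + \frac{1}{-4}\right) 7 = \left(40 - \frac{1}{4}\right) 7 = \frac{159}{4} \cdot 7 = \frac{1113}{4}$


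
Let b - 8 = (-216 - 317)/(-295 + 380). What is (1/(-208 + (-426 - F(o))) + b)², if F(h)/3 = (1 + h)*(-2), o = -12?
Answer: 422836969/141610000 ≈ 2.9859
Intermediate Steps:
F(h) = -6 - 6*h (F(h) = 3*((1 + h)*(-2)) = 3*(-2 - 2*h) = -6 - 6*h)
b = 147/85 (b = 8 + (-216 - 317)/(-295 + 380) = 8 - 533/85 = 147/85 ≈ 1.7294)
(1/(-208 + (-426 - F(o))) + b)² = (1/(-208 + (-426 - (-6 - 6*(-12)))) + 147/85)² = (1/(-208 + (-426 - (-6 + 72))) + 147/85)² = (1/(-208 + (-426 - 1*66)) + 147/85)² = (1/(-208 + (-426 - 66)) + 147/85)² = (1/(-208 - 492) + 147/85)² = (1/(-700) + 147/85)² = (-1/700 + 147/85)² = (20563/11900)² = 422836969/141610000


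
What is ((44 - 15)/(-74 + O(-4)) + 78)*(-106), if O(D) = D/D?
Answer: -600490/73 ≈ -8225.9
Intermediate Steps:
O(D) = 1
((44 - 15)/(-74 + O(-4)) + 78)*(-106) = ((44 - 15)/(-74 + 1) + 78)*(-106) = (29/(-73) + 78)*(-106) = (29*(-1/73) + 78)*(-106) = (-29/73 + 78)*(-106) = (5665/73)*(-106) = -600490/73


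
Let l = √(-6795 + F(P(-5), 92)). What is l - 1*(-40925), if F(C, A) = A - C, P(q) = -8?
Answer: 40925 + I*√6695 ≈ 40925.0 + 81.823*I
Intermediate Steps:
l = I*√6695 (l = √(-6795 + (92 - 1*(-8))) = √(-6795 + (92 + 8)) = √(-6795 + 100) = √(-6695) = I*√6695 ≈ 81.823*I)
l - 1*(-40925) = I*√6695 - 1*(-40925) = I*√6695 + 40925 = 40925 + I*√6695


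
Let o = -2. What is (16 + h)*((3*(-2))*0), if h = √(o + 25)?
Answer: 0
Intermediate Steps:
h = √23 (h = √(-2 + 25) = √23 ≈ 4.7958)
(16 + h)*((3*(-2))*0) = (16 + √23)*((3*(-2))*0) = (16 + √23)*(-6*0) = (16 + √23)*0 = 0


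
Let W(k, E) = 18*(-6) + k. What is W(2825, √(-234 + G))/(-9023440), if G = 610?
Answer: -2717/9023440 ≈ -0.00030110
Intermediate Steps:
W(k, E) = -108 + k
W(2825, √(-234 + G))/(-9023440) = (-108 + 2825)/(-9023440) = 2717*(-1/9023440) = -2717/9023440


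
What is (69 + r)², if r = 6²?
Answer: 11025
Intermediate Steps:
r = 36
(69 + r)² = (69 + 36)² = 105² = 11025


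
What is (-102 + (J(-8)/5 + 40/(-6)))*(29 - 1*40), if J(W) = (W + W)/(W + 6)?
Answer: 17666/15 ≈ 1177.7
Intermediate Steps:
J(W) = 2*W/(6 + W) (J(W) = (2*W)/(6 + W) = 2*W/(6 + W))
(-102 + (J(-8)/5 + 40/(-6)))*(29 - 1*40) = (-102 + ((2*(-8)/(6 - 8))/5 + 40/(-6)))*(29 - 1*40) = (-102 + ((2*(-8)/(-2))*(1/5) + 40*(-1/6)))*(29 - 40) = (-102 + ((2*(-8)*(-1/2))*(1/5) - 20/3))*(-11) = (-102 + (8*(1/5) - 20/3))*(-11) = (-102 + (8/5 - 20/3))*(-11) = (-102 - 76/15)*(-11) = -1606/15*(-11) = 17666/15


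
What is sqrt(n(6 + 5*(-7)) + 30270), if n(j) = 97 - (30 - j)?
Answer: 2*sqrt(7577) ≈ 174.09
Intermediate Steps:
n(j) = 67 + j (n(j) = 97 + (-30 + j) = 67 + j)
sqrt(n(6 + 5*(-7)) + 30270) = sqrt((67 + (6 + 5*(-7))) + 30270) = sqrt((67 + (6 - 35)) + 30270) = sqrt((67 - 29) + 30270) = sqrt(38 + 30270) = sqrt(30308) = 2*sqrt(7577)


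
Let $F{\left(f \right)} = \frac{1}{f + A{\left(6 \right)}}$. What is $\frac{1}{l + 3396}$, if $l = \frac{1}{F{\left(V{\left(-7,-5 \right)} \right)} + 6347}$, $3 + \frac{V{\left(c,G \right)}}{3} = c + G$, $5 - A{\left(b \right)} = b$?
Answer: $\frac{291961}{991499602} \approx 0.00029446$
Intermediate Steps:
$A{\left(b \right)} = 5 - b$
$V{\left(c,G \right)} = -9 + 3 G + 3 c$ ($V{\left(c,G \right)} = -9 + 3 \left(c + G\right) = -9 + 3 \left(G + c\right) = -9 + \left(3 G + 3 c\right) = -9 + 3 G + 3 c$)
$F{\left(f \right)} = \frac{1}{-1 + f}$ ($F{\left(f \right)} = \frac{1}{f + \left(5 - 6\right)} = \frac{1}{f - 1} = \frac{1}{-1 + f}$)
$l = \frac{46}{291961}$ ($l = \frac{1}{\frac{1}{-1 + \left(-9 + 3 \left(-5\right) + 3 \left(-7\right)\right)} + 6347} = \frac{1}{\frac{1}{-1 - 45} + 6347} = \frac{1}{\frac{1}{-46} + 6347} = \frac{1}{- \frac{1}{46} + 6347} = \frac{1}{\frac{291961}{46}} = \frac{46}{291961} \approx 0.00015756$)
$\frac{1}{l + 3396} = \frac{1}{\frac{46}{291961} + 3396} = \frac{1}{\frac{991499602}{291961}} = \frac{291961}{991499602}$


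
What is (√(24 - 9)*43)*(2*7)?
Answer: 602*√15 ≈ 2331.5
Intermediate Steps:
(√(24 - 9)*43)*(2*7) = (√15*43)*14 = (43*√15)*14 = 602*√15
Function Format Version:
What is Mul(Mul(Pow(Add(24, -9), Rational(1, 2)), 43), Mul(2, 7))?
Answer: Mul(602, Pow(15, Rational(1, 2))) ≈ 2331.5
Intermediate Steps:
Mul(Mul(Pow(Add(24, -9), Rational(1, 2)), 43), Mul(2, 7)) = Mul(Mul(Pow(15, Rational(1, 2)), 43), 14) = Mul(Mul(43, Pow(15, Rational(1, 2))), 14) = Mul(602, Pow(15, Rational(1, 2)))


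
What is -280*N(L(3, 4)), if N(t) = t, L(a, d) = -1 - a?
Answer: 1120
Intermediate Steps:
-280*N(L(3, 4)) = -280*(-1 - 1*3) = -280*(-1 - 3) = -280*(-4) = 1120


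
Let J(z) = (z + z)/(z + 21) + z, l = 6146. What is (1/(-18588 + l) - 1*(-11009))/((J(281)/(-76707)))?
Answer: -1586536290914589/531422704 ≈ -2.9855e+6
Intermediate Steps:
J(z) = z + 2*z/(21 + z) (J(z) = (2*z)/(21 + z) + z = 2*z/(21 + z) + z = z + 2*z/(21 + z))
(1/(-18588 + l) - 1*(-11009))/((J(281)/(-76707))) = (1/(-18588 + 6146) - 1*(-11009))/(((281*(23 + 281)/(21 + 281))/(-76707))) = (1/(-12442) + 11009)/(((281*304/302)*(-1/76707))) = (-1/12442 + 11009)/(((281*(1/302)*304)*(-1/76707))) = 136973977/(12442*(((42712/151)*(-1/76707)))) = 136973977/(12442*(-42712/11582757)) = (136973977/12442)*(-11582757/42712) = -1586536290914589/531422704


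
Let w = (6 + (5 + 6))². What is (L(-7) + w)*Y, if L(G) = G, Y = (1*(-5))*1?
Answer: -1410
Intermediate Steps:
w = 289 (w = (6 + 11)² = 17² = 289)
Y = -5 (Y = -5*1 = -5)
(L(-7) + w)*Y = (-7 + 289)*(-5) = 282*(-5) = -1410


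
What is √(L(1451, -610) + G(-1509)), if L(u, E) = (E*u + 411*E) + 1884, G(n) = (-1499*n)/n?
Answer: I*√1135435 ≈ 1065.6*I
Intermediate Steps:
G(n) = -1499
L(u, E) = 1884 + 411*E + E*u (L(u, E) = (411*E + E*u) + 1884 = 1884 + 411*E + E*u)
√(L(1451, -610) + G(-1509)) = √((1884 + 411*(-610) - 610*1451) - 1499) = √((1884 - 250710 - 885110) - 1499) = √(-1133936 - 1499) = √(-1135435) = I*√1135435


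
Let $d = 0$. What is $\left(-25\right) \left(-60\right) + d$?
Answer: $1500$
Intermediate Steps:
$\left(-25\right) \left(-60\right) + d = \left(-25\right) \left(-60\right) + 0 = 1500 + 0 = 1500$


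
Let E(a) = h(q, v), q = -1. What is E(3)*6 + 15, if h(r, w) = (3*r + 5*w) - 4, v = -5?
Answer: -177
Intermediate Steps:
h(r, w) = -4 + 3*r + 5*w
E(a) = -32 (E(a) = -4 + 3*(-1) + 5*(-5) = -4 - 3 - 25 = -32)
E(3)*6 + 15 = -32*6 + 15 = -192 + 15 = -177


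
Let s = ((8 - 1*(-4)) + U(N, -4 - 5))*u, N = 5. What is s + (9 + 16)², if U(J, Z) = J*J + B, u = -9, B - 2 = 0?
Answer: 274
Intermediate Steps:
B = 2 (B = 2 + 0 = 2)
U(J, Z) = 2 + J² (U(J, Z) = J*J + 2 = J² + 2 = 2 + J²)
s = -351 (s = ((8 - 1*(-4)) + (2 + 5²))*(-9) = ((8 + 4) + (2 + 25))*(-9) = (12 + 27)*(-9) = 39*(-9) = -351)
s + (9 + 16)² = -351 + (9 + 16)² = -351 + 25² = -351 + 625 = 274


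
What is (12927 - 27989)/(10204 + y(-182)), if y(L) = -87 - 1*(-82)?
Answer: -15062/10199 ≈ -1.4768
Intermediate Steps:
y(L) = -5 (y(L) = -87 + 82 = -5)
(12927 - 27989)/(10204 + y(-182)) = (12927 - 27989)/(10204 - 5) = -15062/10199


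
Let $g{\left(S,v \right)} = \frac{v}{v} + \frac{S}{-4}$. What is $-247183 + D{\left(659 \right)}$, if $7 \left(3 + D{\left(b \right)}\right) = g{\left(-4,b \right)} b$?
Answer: $- \frac{1728984}{7} \approx -2.47 \cdot 10^{5}$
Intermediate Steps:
$g{\left(S,v \right)} = 1 - \frac{S}{4}$ ($g{\left(S,v \right)} = 1 + S \left(- \frac{1}{4}\right) = 1 - \frac{S}{4}$)
$D{\left(b \right)} = -3 + \frac{2 b}{7}$ ($D{\left(b \right)} = -3 + \frac{\left(1 - -1\right) b}{7} = -3 + \frac{\left(1 + 1\right) b}{7} = -3 + \frac{2 b}{7}$)
$-247183 + D{\left(659 \right)} = -247183 + \left(-3 + \frac{2}{7} \cdot 659\right) = -247183 + \left(-3 + \frac{1318}{7}\right) = -247183 + \frac{1297}{7} = - \frac{1728984}{7}$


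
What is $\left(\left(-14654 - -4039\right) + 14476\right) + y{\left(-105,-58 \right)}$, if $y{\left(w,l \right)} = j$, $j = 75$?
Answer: $3936$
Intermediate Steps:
$y{\left(w,l \right)} = 75$
$\left(\left(-14654 - -4039\right) + 14476\right) + y{\left(-105,-58 \right)} = \left(\left(-14654 - -4039\right) + 14476\right) + 75 = \left(\left(-14654 + 4039\right) + 14476\right) + 75 = \left(-10615 + 14476\right) + 75 = 3861 + 75 = 3936$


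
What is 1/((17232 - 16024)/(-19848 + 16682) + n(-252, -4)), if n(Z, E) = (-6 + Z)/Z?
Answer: 66486/42701 ≈ 1.5570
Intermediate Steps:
n(Z, E) = (-6 + Z)/Z
1/((17232 - 16024)/(-19848 + 16682) + n(-252, -4)) = 1/((17232 - 16024)/(-19848 + 16682) + (-6 - 252)/(-252)) = 1/(1208/(-3166) - 1/252*(-258)) = 1/(1208*(-1/3166) + 43/42) = 1/(-604/1583 + 43/42) = 1/(42701/66486) = 66486/42701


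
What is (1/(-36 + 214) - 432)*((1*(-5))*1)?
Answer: 384475/178 ≈ 2160.0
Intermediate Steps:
(1/(-36 + 214) - 432)*((1*(-5))*1) = (1/178 - 432)*(-5*1) = (1/178 - 432)*(-5) = -76895/178*(-5) = 384475/178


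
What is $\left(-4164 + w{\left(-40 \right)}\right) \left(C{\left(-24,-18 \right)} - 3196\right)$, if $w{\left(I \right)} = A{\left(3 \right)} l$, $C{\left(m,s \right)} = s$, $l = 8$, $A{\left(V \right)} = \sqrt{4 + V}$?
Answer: $13383096 - 25712 \sqrt{7} \approx 1.3315 \cdot 10^{7}$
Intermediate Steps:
$w{\left(I \right)} = 8 \sqrt{7}$ ($w{\left(I \right)} = \sqrt{4 + 3} \cdot 8 = \sqrt{7} \cdot 8 = 8 \sqrt{7}$)
$\left(-4164 + w{\left(-40 \right)}\right) \left(C{\left(-24,-18 \right)} - 3196\right) = \left(-4164 + 8 \sqrt{7}\right) \left(-18 - 3196\right) = \left(-4164 + 8 \sqrt{7}\right) \left(-3214\right) = 13383096 - 25712 \sqrt{7}$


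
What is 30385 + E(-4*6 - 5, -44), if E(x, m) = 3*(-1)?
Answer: 30382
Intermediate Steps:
E(x, m) = -3
30385 + E(-4*6 - 5, -44) = 30385 - 3 = 30382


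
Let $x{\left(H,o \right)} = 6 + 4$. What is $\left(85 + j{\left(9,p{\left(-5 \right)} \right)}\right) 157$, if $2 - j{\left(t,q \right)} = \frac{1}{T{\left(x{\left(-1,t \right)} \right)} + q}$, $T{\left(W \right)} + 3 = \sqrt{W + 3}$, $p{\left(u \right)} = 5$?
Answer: $\frac{123245}{9} - \frac{157 \sqrt{13}}{9} \approx 13631.0$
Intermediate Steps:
$x{\left(H,o \right)} = 10$
$T{\left(W \right)} = -3 + \sqrt{3 + W}$ ($T{\left(W \right)} = -3 + \sqrt{W + 3} = -3 + \sqrt{3 + W}$)
$j{\left(t,q \right)} = 2 - \frac{1}{-3 + q + \sqrt{13}}$ ($j{\left(t,q \right)} = 2 - \frac{1}{\left(-3 + \sqrt{3 + 10}\right) + q} = 2 - \frac{1}{\left(-3 + \sqrt{13}\right) + q} = 2 - \frac{1}{-3 + q + \sqrt{13}}$)
$\left(85 + j{\left(9,p{\left(-5 \right)} \right)}\right) 157 = \left(85 + \frac{-7 + 2 \cdot 5 + 2 \sqrt{13}}{-3 + 5 + \sqrt{13}}\right) 157 = \left(85 + \frac{-7 + 10 + 2 \sqrt{13}}{2 + \sqrt{13}}\right) 157 = \left(85 + \frac{3 + 2 \sqrt{13}}{2 + \sqrt{13}}\right) 157 = 13345 + \frac{157 \left(3 + 2 \sqrt{13}\right)}{2 + \sqrt{13}}$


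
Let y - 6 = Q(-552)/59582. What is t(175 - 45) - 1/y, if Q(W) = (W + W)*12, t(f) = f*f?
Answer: 2908832009/172122 ≈ 16900.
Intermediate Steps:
t(f) = f²
Q(W) = 24*W (Q(W) = (2*W)*12 = 24*W)
y = 172122/29791 (y = 6 + (24*(-552))/59582 = 6 - 13248*1/59582 = 6 - 6624/29791 = 172122/29791 ≈ 5.7776)
t(175 - 45) - 1/y = (175 - 45)² - 1/172122/29791 = 130² - 1*29791/172122 = 16900 - 29791/172122 = 2908832009/172122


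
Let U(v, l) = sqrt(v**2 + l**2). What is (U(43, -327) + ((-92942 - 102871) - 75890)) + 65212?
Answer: -206491 + sqrt(108778) ≈ -2.0616e+5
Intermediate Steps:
U(v, l) = sqrt(l**2 + v**2)
(U(43, -327) + ((-92942 - 102871) - 75890)) + 65212 = (sqrt((-327)**2 + 43**2) + ((-92942 - 102871) - 75890)) + 65212 = (sqrt(106929 + 1849) + (-195813 - 75890)) + 65212 = (sqrt(108778) - 271703) + 65212 = (-271703 + sqrt(108778)) + 65212 = -206491 + sqrt(108778)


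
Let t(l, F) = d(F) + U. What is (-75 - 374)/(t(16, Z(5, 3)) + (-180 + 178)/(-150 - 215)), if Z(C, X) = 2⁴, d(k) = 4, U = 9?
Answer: -163885/4747 ≈ -34.524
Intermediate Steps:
Z(C, X) = 16
t(l, F) = 13 (t(l, F) = 4 + 9 = 13)
(-75 - 374)/(t(16, Z(5, 3)) + (-180 + 178)/(-150 - 215)) = (-75 - 374)/(13 + (-180 + 178)/(-150 - 215)) = -449/(13 - 2/(-365)) = -449/(13 - 2*(-1/365)) = -449/(13 + 2/365) = -449/4747/365 = -449*365/4747 = -163885/4747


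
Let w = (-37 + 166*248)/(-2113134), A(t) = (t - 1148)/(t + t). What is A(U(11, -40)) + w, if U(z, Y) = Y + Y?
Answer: 323543449/42262680 ≈ 7.6555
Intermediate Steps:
U(z, Y) = 2*Y
A(t) = (-1148 + t)/(2*t) (A(t) = (-1148 + t)/((2*t)) = (-1148 + t)*(1/(2*t)) = (-1148 + t)/(2*t))
w = -41131/2113134 (w = (-37 + 41168)*(-1/2113134) = 41131*(-1/2113134) = -41131/2113134 ≈ -0.019464)
A(U(11, -40)) + w = (-1148 + 2*(-40))/(2*((2*(-40)))) - 41131/2113134 = (1/2)*(-1148 - 80)/(-80) - 41131/2113134 = (1/2)*(-1/80)*(-1228) - 41131/2113134 = 307/40 - 41131/2113134 = 323543449/42262680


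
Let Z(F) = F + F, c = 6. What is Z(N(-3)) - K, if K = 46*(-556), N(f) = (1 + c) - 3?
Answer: 25584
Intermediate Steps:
N(f) = 4 (N(f) = (1 + 6) - 3 = 7 - 3 = 4)
Z(F) = 2*F
K = -25576
Z(N(-3)) - K = 2*4 - 1*(-25576) = 8 + 25576 = 25584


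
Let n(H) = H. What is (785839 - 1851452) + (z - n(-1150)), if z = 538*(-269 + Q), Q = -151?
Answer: -1290423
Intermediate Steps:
z = -225960 (z = 538*(-269 - 151) = 538*(-420) = -225960)
(785839 - 1851452) + (z - n(-1150)) = (785839 - 1851452) + (-225960 - 1*(-1150)) = -1065613 + (-225960 + 1150) = -1065613 - 224810 = -1290423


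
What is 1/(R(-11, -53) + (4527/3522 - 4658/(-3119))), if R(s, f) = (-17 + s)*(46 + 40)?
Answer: -3661706/8807212985 ≈ -0.00041576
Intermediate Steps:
R(s, f) = -1462 + 86*s (R(s, f) = (-17 + s)*86 = -1462 + 86*s)
1/(R(-11, -53) + (4527/3522 - 4658/(-3119))) = 1/((-1462 + 86*(-11)) + (4527/3522 - 4658/(-3119))) = 1/((-1462 - 946) + (4527*(1/3522) - 4658*(-1/3119))) = 1/(-2408 + (1509/1174 + 4658/3119)) = 1/(-2408 + 10175063/3661706) = 1/(-8807212985/3661706) = -3661706/8807212985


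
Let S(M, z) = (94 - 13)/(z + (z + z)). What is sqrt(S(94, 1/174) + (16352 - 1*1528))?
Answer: sqrt(19522) ≈ 139.72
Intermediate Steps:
S(M, z) = 27/z (S(M, z) = 81/(z + 2*z) = 81/((3*z)) = 81*(1/(3*z)) = 27/z)
sqrt(S(94, 1/174) + (16352 - 1*1528)) = sqrt(27/(1/174) + (16352 - 1*1528)) = sqrt(27/(1/174) + (16352 - 1528)) = sqrt(27*174 + 14824) = sqrt(4698 + 14824) = sqrt(19522)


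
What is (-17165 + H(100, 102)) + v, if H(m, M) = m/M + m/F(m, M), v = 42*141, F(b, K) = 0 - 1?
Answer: -578443/51 ≈ -11342.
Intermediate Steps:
F(b, K) = -1
v = 5922
H(m, M) = -m + m/M (H(m, M) = m/M + m/(-1) = m/M + m*(-1) = m/M - m = -m + m/M)
(-17165 + H(100, 102)) + v = (-17165 + (-1*100 + 100/102)) + 5922 = (-17165 + (-100 + 100*(1/102))) + 5922 = (-17165 + (-100 + 50/51)) + 5922 = (-17165 - 5050/51) + 5922 = -880465/51 + 5922 = -578443/51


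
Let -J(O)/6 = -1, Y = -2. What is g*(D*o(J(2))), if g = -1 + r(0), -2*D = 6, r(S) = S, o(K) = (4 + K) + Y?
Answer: 24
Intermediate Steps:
J(O) = 6 (J(O) = -6*(-1) = 6)
o(K) = 2 + K (o(K) = (4 + K) - 2 = 2 + K)
D = -3 (D = -½*6 = -3)
g = -1 (g = -1 + 0 = -1)
g*(D*o(J(2))) = -(-3)*(2 + 6) = -(-3)*8 = -1*(-24) = 24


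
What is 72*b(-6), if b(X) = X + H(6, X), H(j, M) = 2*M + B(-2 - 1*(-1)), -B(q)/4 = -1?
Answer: -1008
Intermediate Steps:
B(q) = 4 (B(q) = -4*(-1) = 4)
H(j, M) = 4 + 2*M (H(j, M) = 2*M + 4 = 4 + 2*M)
b(X) = 4 + 3*X (b(X) = X + (4 + 2*X) = 4 + 3*X)
72*b(-6) = 72*(4 + 3*(-6)) = 72*(4 - 18) = 72*(-14) = -1008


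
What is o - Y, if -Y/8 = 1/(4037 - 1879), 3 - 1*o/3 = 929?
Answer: -2997458/1079 ≈ -2778.0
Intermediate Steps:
o = -2778 (o = 9 - 3*929 = 9 - 2787 = -2778)
Y = -4/1079 (Y = -8/(4037 - 1879) = -8/2158 = -8*1/2158 = -4/1079 ≈ -0.0037071)
o - Y = -2778 - 1*(-4/1079) = -2778 + 4/1079 = -2997458/1079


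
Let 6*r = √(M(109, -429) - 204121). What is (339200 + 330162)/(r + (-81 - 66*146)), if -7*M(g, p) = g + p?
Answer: -1639056019608/23795290955 - 68274924*I*√34601/23795290955 ≈ -68.881 - 0.53372*I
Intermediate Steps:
M(g, p) = -g/7 - p/7 (M(g, p) = -(g + p)/7 = -g/7 - p/7)
r = 17*I*√34601/42 (r = √((-⅐*109 - ⅐*(-429)) - 204121)/6 = √((-109/7 + 429/7) - 204121)/6 = √(320/7 - 204121)/6 = √(-1428527/7)/6 = (17*I*√34601/7)/6 = 17*I*√34601/42 ≈ 75.291*I)
(339200 + 330162)/(r + (-81 - 66*146)) = (339200 + 330162)/(17*I*√34601/42 + (-81 - 66*146)) = 669362/(17*I*√34601/42 + (-81 - 9636)) = 669362/(17*I*√34601/42 - 9717) = 669362/(-9717 + 17*I*√34601/42)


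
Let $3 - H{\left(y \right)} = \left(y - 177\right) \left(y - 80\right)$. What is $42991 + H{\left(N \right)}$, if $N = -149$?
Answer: $-31660$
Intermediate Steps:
$H{\left(y \right)} = 3 - \left(-177 + y\right) \left(-80 + y\right)$ ($H{\left(y \right)} = 3 - \left(y - 177\right) \left(y - 80\right) = 3 - \left(-177 + y\right) \left(-80 + y\right)$)
$42991 + H{\left(N \right)} = 42991 - 74651 = -31660$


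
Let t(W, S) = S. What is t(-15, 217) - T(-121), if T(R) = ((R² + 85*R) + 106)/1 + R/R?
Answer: -4246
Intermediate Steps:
T(R) = 107 + R² + 85*R (T(R) = (106 + R² + 85*R)*1 + 1 = (106 + R² + 85*R) + 1 = 107 + R² + 85*R)
t(-15, 217) - T(-121) = 217 - (107 + (-121)² + 85*(-121)) = 217 - (107 + 14641 - 10285) = 217 - 1*4463 = 217 - 4463 = -4246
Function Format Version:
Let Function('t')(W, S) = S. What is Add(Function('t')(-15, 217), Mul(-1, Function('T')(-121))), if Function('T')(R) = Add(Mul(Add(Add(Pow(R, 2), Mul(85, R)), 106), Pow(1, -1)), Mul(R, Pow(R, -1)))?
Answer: -4246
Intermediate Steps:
Function('T')(R) = Add(107, Pow(R, 2), Mul(85, R)) (Function('T')(R) = Add(Mul(Add(106, Pow(R, 2), Mul(85, R)), 1), 1) = Add(Add(106, Pow(R, 2), Mul(85, R)), 1) = Add(107, Pow(R, 2), Mul(85, R)))
Add(Function('t')(-15, 217), Mul(-1, Function('T')(-121))) = Add(217, Mul(-1, Add(107, Pow(-121, 2), Mul(85, -121)))) = Add(217, Mul(-1, Add(107, 14641, -10285))) = Add(217, Mul(-1, 4463)) = Add(217, -4463) = -4246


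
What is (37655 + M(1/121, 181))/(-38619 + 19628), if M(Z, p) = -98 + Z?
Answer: -4544398/2297911 ≈ -1.9776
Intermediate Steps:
(37655 + M(1/121, 181))/(-38619 + 19628) = (37655 + (-98 + 1/121))/(-38619 + 19628) = (37655 + (-98 + 1/121))/(-18991) = (37655 - 11857/121)*(-1/18991) = (4544398/121)*(-1/18991) = -4544398/2297911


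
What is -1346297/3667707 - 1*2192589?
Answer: -8041775369720/3667707 ≈ -2.1926e+6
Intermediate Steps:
-1346297/3667707 - 1*2192589 = -1346297*1/3667707 - 2192589 = -1346297/3667707 - 2192589 = -8041775369720/3667707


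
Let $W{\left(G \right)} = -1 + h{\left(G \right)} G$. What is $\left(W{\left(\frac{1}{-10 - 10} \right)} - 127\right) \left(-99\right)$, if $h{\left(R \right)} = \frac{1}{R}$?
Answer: $12573$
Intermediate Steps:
$W{\left(G \right)} = 0$ ($W{\left(G \right)} = -1 + \frac{G}{G} = -1 + 1 = 0$)
$\left(W{\left(\frac{1}{-10 - 10} \right)} - 127\right) \left(-99\right) = \left(0 - 127\right) \left(-99\right) = \left(-127\right) \left(-99\right) = 12573$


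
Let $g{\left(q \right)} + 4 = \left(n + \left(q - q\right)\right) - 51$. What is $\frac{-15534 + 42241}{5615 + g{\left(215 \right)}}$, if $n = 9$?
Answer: $\frac{26707}{5569} \approx 4.7957$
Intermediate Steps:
$g{\left(q \right)} = -46$ ($g{\left(q \right)} = -4 + \left(\left(9 + \left(q - q\right)\right) - 51\right) = -4 + \left(\left(9 + 0\right) - 51\right) = -4 + \left(9 - 51\right) = -4 - 42 = -46$)
$\frac{-15534 + 42241}{5615 + g{\left(215 \right)}} = \frac{-15534 + 42241}{5615 - 46} = \frac{26707}{5569}$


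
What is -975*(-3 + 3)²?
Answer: 0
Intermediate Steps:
-975*(-3 + 3)² = -975*0² = -975*0 = -1*0 = 0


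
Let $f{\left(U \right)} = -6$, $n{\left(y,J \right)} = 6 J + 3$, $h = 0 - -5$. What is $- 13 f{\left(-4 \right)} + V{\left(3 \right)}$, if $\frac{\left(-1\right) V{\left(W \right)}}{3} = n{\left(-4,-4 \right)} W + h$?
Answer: $252$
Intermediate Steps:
$h = 5$ ($h = 0 + 5 = 5$)
$n{\left(y,J \right)} = 3 + 6 J$
$V{\left(W \right)} = -15 + 63 W$ ($V{\left(W \right)} = - 3 \left(\left(3 + 6 \left(-4\right)\right) W + 5\right) = - 3 \left(\left(3 - 24\right) W + 5\right) = - 3 \left(- 21 W + 5\right) = - 3 \left(5 - 21 W\right) = -15 + 63 W$)
$- 13 f{\left(-4 \right)} + V{\left(3 \right)} = \left(-13\right) \left(-6\right) + \left(-15 + 63 \cdot 3\right) = 78 + \left(-15 + 189\right) = 78 + 174 = 252$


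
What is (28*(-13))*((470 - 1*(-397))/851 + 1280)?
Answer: -396813508/851 ≈ -4.6629e+5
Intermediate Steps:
(28*(-13))*((470 - 1*(-397))/851 + 1280) = -364*((470 + 397)*(1/851) + 1280) = -364*(867*(1/851) + 1280) = -364*(867/851 + 1280) = -364*1090147/851 = -396813508/851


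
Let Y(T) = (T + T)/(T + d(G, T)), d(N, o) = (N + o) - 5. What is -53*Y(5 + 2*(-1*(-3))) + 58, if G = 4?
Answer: 52/21 ≈ 2.4762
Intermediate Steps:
d(N, o) = -5 + N + o
Y(T) = 2*T/(-1 + 2*T) (Y(T) = (T + T)/(T + (-5 + 4 + T)) = (2*T)/(T + (-1 + T)) = (2*T)/(-1 + 2*T) = 2*T/(-1 + 2*T))
-53*Y(5 + 2*(-1*(-3))) + 58 = -106*(5 + 2*(-1*(-3)))/(-1 + 2*(5 + 2*(-1*(-3)))) + 58 = -106*(5 + 2*3)/(-1 + 2*(5 + 2*3)) + 58 = -106*(5 + 6)/(-1 + 2*(5 + 6)) + 58 = -106*11/(-1 + 2*11) + 58 = -106*11/(-1 + 22) + 58 = -106*11/21 + 58 = -53*22/21 + 58 = -1166/21 + 58 = 52/21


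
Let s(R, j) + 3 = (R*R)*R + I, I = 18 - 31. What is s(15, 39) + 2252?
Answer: 5611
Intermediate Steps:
I = -13
s(R, j) = -16 + R³ (s(R, j) = -3 + ((R*R)*R - 13) = -3 + (R²*R - 13) = -3 + (R³ - 13) = -3 + (-13 + R³) = -16 + R³)
s(15, 39) + 2252 = (-16 + 15³) + 2252 = (-16 + 3375) + 2252 = 3359 + 2252 = 5611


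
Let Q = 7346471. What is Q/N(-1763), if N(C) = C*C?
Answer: 7346471/3108169 ≈ 2.3636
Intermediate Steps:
N(C) = C²
Q/N(-1763) = 7346471/((-1763)²) = 7346471/3108169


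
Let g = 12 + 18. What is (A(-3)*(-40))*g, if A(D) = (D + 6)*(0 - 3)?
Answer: 10800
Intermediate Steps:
A(D) = -18 - 3*D (A(D) = (6 + D)*(-3) = -18 - 3*D)
g = 30
(A(-3)*(-40))*g = ((-18 - 3*(-3))*(-40))*30 = ((-18 + 9)*(-40))*30 = -9*(-40)*30 = 360*30 = 10800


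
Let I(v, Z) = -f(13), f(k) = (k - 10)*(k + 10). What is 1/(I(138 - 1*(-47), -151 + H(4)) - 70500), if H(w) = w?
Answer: -1/70569 ≈ -1.4171e-5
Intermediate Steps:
f(k) = (-10 + k)*(10 + k)
I(v, Z) = -69 (I(v, Z) = -(-100 + 13**2) = -(-100 + 169) = -1*69 = -69)
1/(I(138 - 1*(-47), -151 + H(4)) - 70500) = 1/(-69 - 70500) = 1/(-70569) = -1/70569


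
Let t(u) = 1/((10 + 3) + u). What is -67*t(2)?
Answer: -67/15 ≈ -4.4667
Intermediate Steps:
t(u) = 1/(13 + u)
-67*t(2) = -67/(13 + 2) = -67/15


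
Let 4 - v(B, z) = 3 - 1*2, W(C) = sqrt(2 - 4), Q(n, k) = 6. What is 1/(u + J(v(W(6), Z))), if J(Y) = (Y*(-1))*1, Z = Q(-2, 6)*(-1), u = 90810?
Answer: 1/90807 ≈ 1.1012e-5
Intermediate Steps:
W(C) = I*sqrt(2) (W(C) = sqrt(-2) = I*sqrt(2))
Z = -6 (Z = 6*(-1) = -6)
v(B, z) = 3 (v(B, z) = 4 - (3 - 1*2) = 4 - (3 - 2) = 4 - 1*1 = 4 - 1 = 3)
J(Y) = -Y (J(Y) = -Y*1 = -Y)
1/(u + J(v(W(6), Z))) = 1/(90810 - 1*3) = 1/(90810 - 3) = 1/90807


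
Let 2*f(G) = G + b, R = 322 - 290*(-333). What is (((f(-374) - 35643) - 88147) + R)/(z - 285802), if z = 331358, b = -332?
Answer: -3893/6508 ≈ -0.59819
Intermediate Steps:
R = 96892 (R = 322 + 96570 = 96892)
f(G) = -166 + G/2 (f(G) = (G - 332)/2 = (-332 + G)/2 = -166 + G/2)
(((f(-374) - 35643) - 88147) + R)/(z - 285802) = ((((-166 + (½)*(-374)) - 35643) - 88147) + 96892)/(331358 - 285802) = ((((-166 - 187) - 35643) - 88147) + 96892)/45556 = (((-353 - 35643) - 88147) + 96892)*(1/45556) = ((-35996 - 88147) + 96892)*(1/45556) = (-124143 + 96892)*(1/45556) = -27251*1/45556 = -3893/6508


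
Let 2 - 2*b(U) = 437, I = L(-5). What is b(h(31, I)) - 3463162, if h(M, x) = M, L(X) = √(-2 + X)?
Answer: -6926759/2 ≈ -3.4634e+6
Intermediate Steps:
I = I*√7 (I = √(-2 - 5) = √(-7) = I*√7 ≈ 2.6458*I)
b(U) = -435/2 (b(U) = 1 - ½*437 = 1 - 437/2 = -435/2)
b(h(31, I)) - 3463162 = -435/2 - 3463162 = -6926759/2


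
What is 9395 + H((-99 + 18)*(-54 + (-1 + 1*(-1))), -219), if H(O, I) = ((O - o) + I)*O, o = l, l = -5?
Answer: 19613987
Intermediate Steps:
o = -5
H(O, I) = O*(5 + I + O) (H(O, I) = ((O - 1*(-5)) + I)*O = ((O + 5) + I)*O = ((5 + O) + I)*O = (5 + I + O)*O = O*(5 + I + O))
9395 + H((-99 + 18)*(-54 + (-1 + 1*(-1))), -219) = 9395 + ((-99 + 18)*(-54 + (-1 + 1*(-1))))*(5 - 219 + (-99 + 18)*(-54 + (-1 + 1*(-1)))) = 9395 + (-81*(-54 + (-1 - 1)))*(5 - 219 - 81*(-54 + (-1 - 1))) = 9395 + (-81*(-54 - 2))*(5 - 219 - 81*(-54 - 2)) = 9395 + (-81*(-56))*(5 - 219 - 81*(-56)) = 9395 + 4536*(5 - 219 + 4536) = 9395 + 4536*4322 = 9395 + 19604592 = 19613987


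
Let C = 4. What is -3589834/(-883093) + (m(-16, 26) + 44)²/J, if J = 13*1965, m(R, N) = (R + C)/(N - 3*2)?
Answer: 2334141704527/563965267125 ≈ 4.1388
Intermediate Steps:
m(R, N) = (4 + R)/(-6 + N) (m(R, N) = (R + 4)/(N - 3*2) = (4 + R)/(N - 6) = (4 + R)/(-6 + N))
J = 25545
-3589834/(-883093) + (m(-16, 26) + 44)²/J = -3589834/(-883093) + ((4 - 16)/(-6 + 26) + 44)²/25545 = -3589834*(-1/883093) + (-12/20 + 44)²*(1/25545) = 3589834/883093 + ((1/20)*(-12) + 44)²*(1/25545) = 3589834/883093 + (-⅗ + 44)²*(1/25545) = 3589834/883093 + (217/5)²*(1/25545) = 3589834/883093 + (47089/25)*(1/25545) = 3589834/883093 + 47089/638625 = 2334141704527/563965267125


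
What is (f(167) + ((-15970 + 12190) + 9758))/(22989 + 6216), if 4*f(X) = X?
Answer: 2189/10620 ≈ 0.20612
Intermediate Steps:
f(X) = X/4
(f(167) + ((-15970 + 12190) + 9758))/(22989 + 6216) = ((¼)*167 + ((-15970 + 12190) + 9758))/(22989 + 6216) = (167/4 + (-3780 + 9758))/29205 = (167/4 + 5978)*(1/29205) = (24079/4)*(1/29205) = 2189/10620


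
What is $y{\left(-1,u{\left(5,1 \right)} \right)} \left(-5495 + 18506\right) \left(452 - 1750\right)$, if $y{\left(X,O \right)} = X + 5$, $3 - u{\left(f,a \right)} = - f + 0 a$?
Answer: $-67553112$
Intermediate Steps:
$u{\left(f,a \right)} = 3 + f$ ($u{\left(f,a \right)} = 3 - \left(- f + 0 a\right) = 3 - \left(- f + 0\right) = 3 - - f = 3 + f$)
$y{\left(X,O \right)} = 5 + X$
$y{\left(-1,u{\left(5,1 \right)} \right)} \left(-5495 + 18506\right) \left(452 - 1750\right) = \left(5 - 1\right) \left(-5495 + 18506\right) \left(452 - 1750\right) = 4 \cdot 13011 \left(-1298\right) = 4 \left(-16888278\right) = -67553112$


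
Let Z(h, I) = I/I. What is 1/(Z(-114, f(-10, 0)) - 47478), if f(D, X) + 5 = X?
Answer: -1/47477 ≈ -2.1063e-5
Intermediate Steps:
f(D, X) = -5 + X
Z(h, I) = 1
1/(Z(-114, f(-10, 0)) - 47478) = 1/(1 - 47478) = 1/(-47477) = -1/47477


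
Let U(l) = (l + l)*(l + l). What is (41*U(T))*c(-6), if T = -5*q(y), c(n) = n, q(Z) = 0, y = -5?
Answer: 0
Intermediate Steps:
T = 0 (T = -5*0 = 0)
U(l) = 4*l² (U(l) = (2*l)*(2*l) = 4*l²)
(41*U(T))*c(-6) = (41*(4*0²))*(-6) = (41*(4*0))*(-6) = (41*0)*(-6) = 0*(-6) = 0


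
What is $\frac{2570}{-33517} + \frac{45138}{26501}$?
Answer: $\frac{1444782776}{888234017} \approx 1.6266$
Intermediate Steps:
$\frac{2570}{-33517} + \frac{45138}{26501} = 2570 \left(- \frac{1}{33517}\right) + 45138 \cdot \frac{1}{26501} = - \frac{2570}{33517} + \frac{45138}{26501} = \frac{1444782776}{888234017}$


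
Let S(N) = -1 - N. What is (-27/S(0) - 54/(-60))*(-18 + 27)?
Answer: 2511/10 ≈ 251.10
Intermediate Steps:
(-27/S(0) - 54/(-60))*(-18 + 27) = (-27/(-1 - 1*0) - 54/(-60))*(-18 + 27) = (-27/(-1 + 0) - 54*(-1/60))*9 = (-27/(-1) + 9/10)*9 = (-27*(-1) + 9/10)*9 = (27 + 9/10)*9 = (279/10)*9 = 2511/10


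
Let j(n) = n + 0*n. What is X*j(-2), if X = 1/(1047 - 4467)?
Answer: 1/1710 ≈ 0.00058480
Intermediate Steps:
j(n) = n (j(n) = n + 0 = n)
X = -1/3420 (X = 1/(-3420) = -1/3420 ≈ -0.00029240)
X*j(-2) = -1/3420*(-2) = 1/1710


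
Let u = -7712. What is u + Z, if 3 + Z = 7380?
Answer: -335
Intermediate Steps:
Z = 7377 (Z = -3 + 7380 = 7377)
u + Z = -7712 + 7377 = -335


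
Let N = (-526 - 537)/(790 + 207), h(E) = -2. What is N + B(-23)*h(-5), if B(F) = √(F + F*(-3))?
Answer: -1063/997 - 2*√46 ≈ -14.631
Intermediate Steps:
B(F) = √2*√(-F) (B(F) = √(F - 3*F) = √(-2*F) = √2*√(-F))
N = -1063/997 ≈ -1.0662
N + B(-23)*h(-5) = -1063/997 + (√2*√(-1*(-23)))*(-2) = -1063/997 + (√2*√23)*(-2) = -1063/997 + √46*(-2) = -1063/997 - 2*√46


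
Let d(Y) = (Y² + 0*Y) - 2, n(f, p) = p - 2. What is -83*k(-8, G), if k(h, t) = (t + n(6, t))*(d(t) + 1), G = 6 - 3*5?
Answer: 132800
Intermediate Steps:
n(f, p) = -2 + p
d(Y) = -2 + Y² (d(Y) = (Y² + 0) - 2 = Y² - 2 = -2 + Y²)
G = -9 (G = 6 - 15 = -9)
k(h, t) = (-1 + t²)*(-2 + 2*t) (k(h, t) = (t + (-2 + t))*((-2 + t²) + 1) = (-2 + 2*t)*(-1 + t²) = (-1 + t²)*(-2 + 2*t))
-83*k(-8, G) = -83*(2 - 2*(-9) - 2*(-9)² + 2*(-9)³) = -83*(2 + 18 - 2*81 + 2*(-729)) = -83*(2 + 18 - 162 - 1458) = -83*(-1600) = 132800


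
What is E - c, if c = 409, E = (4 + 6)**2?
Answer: -309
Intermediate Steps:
E = 100 (E = 10**2 = 100)
E - c = 100 - 1*409 = 100 - 409 = -309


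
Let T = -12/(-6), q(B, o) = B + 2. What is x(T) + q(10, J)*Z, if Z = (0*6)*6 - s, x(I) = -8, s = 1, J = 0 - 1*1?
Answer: -20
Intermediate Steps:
J = -1 (J = 0 - 1 = -1)
q(B, o) = 2 + B
T = 2 (T = -12*(-⅙) = 2)
Z = -1 (Z = (0*6)*6 - 1*1 = 0*6 - 1 = 0 - 1 = -1)
x(T) + q(10, J)*Z = -8 + (2 + 10)*(-1) = -8 + 12*(-1) = -8 - 12 = -20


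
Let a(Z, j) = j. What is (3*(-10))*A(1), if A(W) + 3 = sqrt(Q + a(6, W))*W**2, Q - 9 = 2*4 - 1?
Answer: 90 - 30*sqrt(17) ≈ -33.693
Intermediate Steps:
Q = 16 (Q = 9 + (2*4 - 1) = 9 + (8 - 1) = 9 + 7 = 16)
A(W) = -3 + W**2*sqrt(16 + W) (A(W) = -3 + sqrt(16 + W)*W**2 = -3 + W**2*sqrt(16 + W))
(3*(-10))*A(1) = (3*(-10))*(-3 + 1**2*sqrt(16 + 1)) = -30*(-3 + 1*sqrt(17)) = -30*(-3 + sqrt(17)) = 90 - 30*sqrt(17)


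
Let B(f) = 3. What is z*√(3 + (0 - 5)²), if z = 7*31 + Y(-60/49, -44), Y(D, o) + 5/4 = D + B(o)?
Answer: 42635*√7/98 ≈ 1151.0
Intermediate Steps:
Y(D, o) = 7/4 + D (Y(D, o) = -5/4 + (D + 3) = -5/4 + (3 + D) = 7/4 + D)
z = 42635/196 (z = 7*31 + (7/4 - 60/49) = 217 + (7/4 - 60*1/49) = 217 + (7/4 - 60/49) = 217 + 103/196 = 42635/196 ≈ 217.53)
z*√(3 + (0 - 5)²) = 42635*√(3 + (0 - 5)²)/196 = 42635*√(3 + (-5)²)/196 = 42635*√(3 + 25)/196 = 42635*√28/196 = 42635*(2*√7)/196 = 42635*√7/98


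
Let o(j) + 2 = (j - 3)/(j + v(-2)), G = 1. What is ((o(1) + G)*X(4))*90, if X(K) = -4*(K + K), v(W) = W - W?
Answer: 8640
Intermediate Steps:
v(W) = 0
o(j) = -2 + (-3 + j)/j (o(j) = -2 + (j - 3)/(j + 0) = -2 + (-3 + j)/j)
X(K) = -8*K
((o(1) + G)*X(4))*90 = (((-3 - 1*1)/1 + 1)*(-8*4))*90 = ((1*(-3 - 1) + 1)*(-32))*90 = ((1*(-4) + 1)*(-32))*90 = ((-4 + 1)*(-32))*90 = -3*(-32)*90 = 96*90 = 8640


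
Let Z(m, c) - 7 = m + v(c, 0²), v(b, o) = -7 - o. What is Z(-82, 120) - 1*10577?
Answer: -10659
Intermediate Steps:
Z(m, c) = m (Z(m, c) = 7 + (m + (-7 - 1*0²)) = 7 + (m + (-7 - 1*0)) = 7 + (m + (-7 + 0)) = 7 + (m - 7) = 7 + (-7 + m) = m)
Z(-82, 120) - 1*10577 = -82 - 1*10577 = -82 - 10577 = -10659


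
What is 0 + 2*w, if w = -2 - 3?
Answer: -10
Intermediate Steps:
w = -5
0 + 2*w = 0 + 2*(-5) = 0 - 10 = -10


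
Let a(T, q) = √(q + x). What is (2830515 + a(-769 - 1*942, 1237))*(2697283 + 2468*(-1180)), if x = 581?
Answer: -608439012855 - 644871*√202 ≈ -6.0845e+11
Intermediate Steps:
a(T, q) = √(581 + q) (a(T, q) = √(q + 581) = √(581 + q))
(2830515 + a(-769 - 1*942, 1237))*(2697283 + 2468*(-1180)) = (2830515 + √(581 + 1237))*(2697283 + 2468*(-1180)) = (2830515 + √1818)*(2697283 - 2912240) = (2830515 + 3*√202)*(-214957) = -608439012855 - 644871*√202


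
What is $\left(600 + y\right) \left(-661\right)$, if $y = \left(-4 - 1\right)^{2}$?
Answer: $-413125$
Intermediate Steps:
$y = 25$ ($y = \left(-5\right)^{2} = 25$)
$\left(600 + y\right) \left(-661\right) = \left(600 + 25\right) \left(-661\right) = 625 \left(-661\right) = -413125$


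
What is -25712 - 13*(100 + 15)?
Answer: -27207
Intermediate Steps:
-25712 - 13*(100 + 15) = -25712 - 13*115 = -25712 - 1495 = -27207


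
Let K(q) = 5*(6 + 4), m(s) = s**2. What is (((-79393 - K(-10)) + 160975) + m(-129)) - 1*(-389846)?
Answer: 488019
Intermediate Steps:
K(q) = 50 (K(q) = 5*10 = 50)
(((-79393 - K(-10)) + 160975) + m(-129)) - 1*(-389846) = (((-79393 - 1*50) + 160975) + (-129)**2) - 1*(-389846) = (((-79393 - 50) + 160975) + 16641) + 389846 = ((-79443 + 160975) + 16641) + 389846 = (81532 + 16641) + 389846 = 98173 + 389846 = 488019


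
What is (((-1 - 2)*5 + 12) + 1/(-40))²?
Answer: 14641/1600 ≈ 9.1506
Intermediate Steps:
(((-1 - 2)*5 + 12) + 1/(-40))² = ((-3*5 + 12) - 1/40)² = ((-15 + 12) - 1/40)² = (-3 - 1/40)² = (-121/40)² = 14641/1600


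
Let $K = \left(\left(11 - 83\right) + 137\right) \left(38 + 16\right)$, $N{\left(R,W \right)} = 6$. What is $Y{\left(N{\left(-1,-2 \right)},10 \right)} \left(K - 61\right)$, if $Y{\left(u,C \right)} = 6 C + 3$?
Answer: $217287$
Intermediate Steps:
$Y{\left(u,C \right)} = 3 + 6 C$
$K = 3510$ ($K = \left(\left(11 - 83\right) + 137\right) 54 = \left(-72 + 137\right) 54 = 65 \cdot 54 = 3510$)
$Y{\left(N{\left(-1,-2 \right)},10 \right)} \left(K - 61\right) = \left(3 + 6 \cdot 10\right) \left(3510 - 61\right) = \left(3 + 60\right) 3449 = 63 \cdot 3449 = 217287$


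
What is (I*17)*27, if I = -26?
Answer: -11934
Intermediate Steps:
(I*17)*27 = -26*17*27 = -442*27 = -11934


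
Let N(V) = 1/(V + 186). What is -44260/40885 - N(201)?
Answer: -3433901/3164499 ≈ -1.0851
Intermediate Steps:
N(V) = 1/(186 + V)
-44260/40885 - N(201) = -44260/40885 - 1/(186 + 201) = -44260*1/40885 - 1/387 = -8852/8177 - 1*1/387 = -8852/8177 - 1/387 = -3433901/3164499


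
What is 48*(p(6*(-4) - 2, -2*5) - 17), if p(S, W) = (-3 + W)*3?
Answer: -2688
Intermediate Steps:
p(S, W) = -9 + 3*W
48*(p(6*(-4) - 2, -2*5) - 17) = 48*((-9 + 3*(-2*5)) - 17) = 48*((-9 + 3*(-10)) - 17) = 48*((-9 - 30) - 17) = 48*(-39 - 17) = 48*(-56) = -2688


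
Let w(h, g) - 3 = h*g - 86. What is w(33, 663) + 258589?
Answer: 280385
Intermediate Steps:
w(h, g) = -83 + g*h (w(h, g) = 3 + (h*g - 86) = 3 + (g*h - 86) = 3 + (-86 + g*h) = -83 + g*h)
w(33, 663) + 258589 = (-83 + 663*33) + 258589 = (-83 + 21879) + 258589 = 21796 + 258589 = 280385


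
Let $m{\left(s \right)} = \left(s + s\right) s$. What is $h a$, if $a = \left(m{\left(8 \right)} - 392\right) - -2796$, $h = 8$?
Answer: $20256$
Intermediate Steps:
$m{\left(s \right)} = 2 s^{2}$ ($m{\left(s \right)} = 2 s s = 2 s^{2}$)
$a = 2532$ ($a = \left(2 \cdot 8^{2} - 392\right) - -2796 = \left(2 \cdot 64 - 392\right) + 2796 = \left(128 - 392\right) + 2796 = -264 + 2796 = 2532$)
$h a = 8 \cdot 2532 = 20256$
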